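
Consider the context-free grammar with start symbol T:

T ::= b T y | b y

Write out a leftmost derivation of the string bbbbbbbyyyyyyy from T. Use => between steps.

T => bTy => bbTyy => bbbTyyy => bbbbTyyyy => bbbbbTyyyyy => bbbbbbTyyyyyy => bbbbbbbyyyyyyy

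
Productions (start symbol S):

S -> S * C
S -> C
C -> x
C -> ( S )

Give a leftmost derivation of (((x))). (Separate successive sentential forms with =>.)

S => C => (S) => (C) => ((S)) => ((C)) => (((S))) => (((C))) => (((x)))

S => C   [S -> C]
C => (S)   [C -> ( S )]
(S) => (C)   [S -> C]
(C) => ((S))   [C -> ( S )]
((S)) => ((C))   [S -> C]
((C)) => (((S)))   [C -> ( S )]
(((S))) => (((C)))   [S -> C]
(((C))) => (((x)))   [C -> x]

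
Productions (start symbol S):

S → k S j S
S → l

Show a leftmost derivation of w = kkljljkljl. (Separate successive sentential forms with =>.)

S => kSjS => kkSjSjS => kkljSjS => kkljljS => kkljljkSjS => kkljljkljS => kkljljkljl

S => kSjS   [S → k S j S]
kSjS => kkSjSjS   [S → k S j S]
kkSjSjS => kkljSjS   [S → l]
kkljSjS => kkljljS   [S → l]
kkljljS => kkljljkSjS   [S → k S j S]
kkljljkSjS => kkljljkljS   [S → l]
kkljljkljS => kkljljkljl   [S → l]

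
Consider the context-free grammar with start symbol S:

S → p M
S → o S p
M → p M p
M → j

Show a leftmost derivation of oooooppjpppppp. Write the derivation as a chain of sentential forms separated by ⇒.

S⇒oSp⇒ooSpp⇒oooSppp⇒ooooSpppp⇒oooooSppppp⇒ooooopMppppp⇒oooooppMpppppp⇒oooooppjpppppp

S ⇒ oSp   [S → o S p]
oSp ⇒ ooSpp   [S → o S p]
ooSpp ⇒ oooSppp   [S → o S p]
oooSppp ⇒ ooooSpppp   [S → o S p]
ooooSpppp ⇒ oooooSppppp   [S → o S p]
oooooSppppp ⇒ ooooopMppppp   [S → p M]
ooooopMppppp ⇒ oooooppMpppppp   [M → p M p]
oooooppMpppppp ⇒ oooooppjpppppp   [M → j]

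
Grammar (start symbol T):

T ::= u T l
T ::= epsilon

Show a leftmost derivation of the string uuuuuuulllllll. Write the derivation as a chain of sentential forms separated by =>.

T => uTl   [T ::= u T l]
uTl => uuTll   [T ::= u T l]
uuTll => uuuTlll   [T ::= u T l]
uuuTlll => uuuuTllll   [T ::= u T l]
uuuuTllll => uuuuuTlllll   [T ::= u T l]
uuuuuTlllll => uuuuuuTllllll   [T ::= u T l]
uuuuuuTllllll => uuuuuuuTlllllll   [T ::= u T l]
uuuuuuuTlllllll => uuuuuuulllllll   [T ::= epsilon]

T=>uTl=>uuTll=>uuuTlll=>uuuuTllll=>uuuuuTlllll=>uuuuuuTllllll=>uuuuuuuTlllllll=>uuuuuuulllllll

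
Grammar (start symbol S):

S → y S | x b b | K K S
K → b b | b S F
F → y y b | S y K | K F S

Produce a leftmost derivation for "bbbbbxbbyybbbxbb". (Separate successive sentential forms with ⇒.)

S⇒KKS⇒bSFKS⇒bKKSFKS⇒bbbKSFKS⇒bbbbbSFKS⇒bbbbbxbbFKS⇒bbbbbxbbyybKS⇒bbbbbxbbyybbbS⇒bbbbbxbbyybbbxbb

S ⇒ KKS   [S → K K S]
KKS ⇒ bSFKS   [K → b S F]
bSFKS ⇒ bKKSFKS   [S → K K S]
bKKSFKS ⇒ bbbKSFKS   [K → b b]
bbbKSFKS ⇒ bbbbbSFKS   [K → b b]
bbbbbSFKS ⇒ bbbbbxbbFKS   [S → x b b]
bbbbbxbbFKS ⇒ bbbbbxbbyybKS   [F → y y b]
bbbbbxbbyybKS ⇒ bbbbbxbbyybbbS   [K → b b]
bbbbbxbbyybbbS ⇒ bbbbbxbbyybbbxbb   [S → x b b]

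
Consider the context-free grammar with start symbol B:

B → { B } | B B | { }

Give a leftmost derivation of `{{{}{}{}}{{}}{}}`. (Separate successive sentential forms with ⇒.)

B ⇒ {B}   [B → { B }]
{B} ⇒ {BB}   [B → B B]
{BB} ⇒ {{B}B}   [B → { B }]
{{B}B} ⇒ {{BB}B}   [B → B B]
{{BB}B} ⇒ {{{}B}B}   [B → { }]
{{{}B}B} ⇒ {{{}BB}B}   [B → B B]
{{{}BB}B} ⇒ {{{}{}B}B}   [B → { }]
{{{}{}B}B} ⇒ {{{}{}{}}B}   [B → { }]
{{{}{}{}}B} ⇒ {{{}{}{}}BB}   [B → B B]
{{{}{}{}}BB} ⇒ {{{}{}{}}{B}B}   [B → { B }]
{{{}{}{}}{B}B} ⇒ {{{}{}{}}{{}}B}   [B → { }]
{{{}{}{}}{{}}B} ⇒ {{{}{}{}}{{}}{}}   [B → { }]

B ⇒ {B} ⇒ {BB} ⇒ {{B}B} ⇒ {{BB}B} ⇒ {{{}B}B} ⇒ {{{}BB}B} ⇒ {{{}{}B}B} ⇒ {{{}{}{}}B} ⇒ {{{}{}{}}BB} ⇒ {{{}{}{}}{B}B} ⇒ {{{}{}{}}{{}}B} ⇒ {{{}{}{}}{{}}{}}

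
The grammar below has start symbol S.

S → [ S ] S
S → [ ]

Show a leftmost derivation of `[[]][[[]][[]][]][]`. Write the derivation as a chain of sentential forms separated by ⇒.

S ⇒ [S]S   [S → [ S ] S]
[S]S ⇒ [[]]S   [S → [ ]]
[[]]S ⇒ [[]][S]S   [S → [ S ] S]
[[]][S]S ⇒ [[]][[S]S]S   [S → [ S ] S]
[[]][[S]S]S ⇒ [[]][[[]]S]S   [S → [ ]]
[[]][[[]]S]S ⇒ [[]][[[]][S]S]S   [S → [ S ] S]
[[]][[[]][S]S]S ⇒ [[]][[[]][[]]S]S   [S → [ ]]
[[]][[[]][[]]S]S ⇒ [[]][[[]][[]][]]S   [S → [ ]]
[[]][[[]][[]][]]S ⇒ [[]][[[]][[]][]][]   [S → [ ]]

S ⇒ [S]S ⇒ [[]]S ⇒ [[]][S]S ⇒ [[]][[S]S]S ⇒ [[]][[[]]S]S ⇒ [[]][[[]][S]S]S ⇒ [[]][[[]][[]]S]S ⇒ [[]][[[]][[]][]]S ⇒ [[]][[[]][[]][]][]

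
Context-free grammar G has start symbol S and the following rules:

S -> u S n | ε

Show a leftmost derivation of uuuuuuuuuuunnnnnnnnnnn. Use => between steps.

S => uSn   [S -> u S n]
uSn => uuSnn   [S -> u S n]
uuSnn => uuuSnnn   [S -> u S n]
uuuSnnn => uuuuSnnnn   [S -> u S n]
uuuuSnnnn => uuuuuSnnnnn   [S -> u S n]
uuuuuSnnnnn => uuuuuuSnnnnnn   [S -> u S n]
uuuuuuSnnnnnn => uuuuuuuSnnnnnnn   [S -> u S n]
uuuuuuuSnnnnnnn => uuuuuuuuSnnnnnnnn   [S -> u S n]
uuuuuuuuSnnnnnnnn => uuuuuuuuuSnnnnnnnnn   [S -> u S n]
uuuuuuuuuSnnnnnnnnn => uuuuuuuuuuSnnnnnnnnnn   [S -> u S n]
uuuuuuuuuuSnnnnnnnnnn => uuuuuuuuuuuSnnnnnnnnnnn   [S -> u S n]
uuuuuuuuuuuSnnnnnnnnnnn => uuuuuuuuuuunnnnnnnnnnn   [S -> ε]

S => uSn => uuSnn => uuuSnnn => uuuuSnnnn => uuuuuSnnnnn => uuuuuuSnnnnnn => uuuuuuuSnnnnnnn => uuuuuuuuSnnnnnnnn => uuuuuuuuuSnnnnnnnnn => uuuuuuuuuuSnnnnnnnnnn => uuuuuuuuuuuSnnnnnnnnnnn => uuuuuuuuuuunnnnnnnnnnn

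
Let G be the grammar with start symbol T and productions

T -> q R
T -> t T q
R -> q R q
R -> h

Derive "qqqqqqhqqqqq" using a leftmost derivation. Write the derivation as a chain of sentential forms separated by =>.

T => qR   [T -> q R]
qR => qqRq   [R -> q R q]
qqRq => qqqRqq   [R -> q R q]
qqqRqq => qqqqRqqq   [R -> q R q]
qqqqRqqq => qqqqqRqqqq   [R -> q R q]
qqqqqRqqqq => qqqqqqRqqqqq   [R -> q R q]
qqqqqqRqqqqq => qqqqqqhqqqqq   [R -> h]

T => qR => qqRq => qqqRqq => qqqqRqqq => qqqqqRqqqq => qqqqqqRqqqqq => qqqqqqhqqqqq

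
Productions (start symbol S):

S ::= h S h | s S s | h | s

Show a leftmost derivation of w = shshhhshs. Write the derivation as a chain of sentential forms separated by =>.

S => sSs => shShs => shsSshs => shshShshs => shshhhshs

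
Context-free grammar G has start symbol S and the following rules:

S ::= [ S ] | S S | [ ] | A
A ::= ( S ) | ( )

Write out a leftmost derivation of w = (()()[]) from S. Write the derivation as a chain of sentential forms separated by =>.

S=>A=>(S)=>(SS)=>(SSS)=>(ASS)=>(()SS)=>(()AS)=>(()()S)=>(()()[])

S => A   [S ::= A]
A => (S)   [A ::= ( S )]
(S) => (SS)   [S ::= S S]
(SS) => (SSS)   [S ::= S S]
(SSS) => (ASS)   [S ::= A]
(ASS) => (()SS)   [A ::= ( )]
(()SS) => (()AS)   [S ::= A]
(()AS) => (()()S)   [A ::= ( )]
(()()S) => (()()[])   [S ::= [ ]]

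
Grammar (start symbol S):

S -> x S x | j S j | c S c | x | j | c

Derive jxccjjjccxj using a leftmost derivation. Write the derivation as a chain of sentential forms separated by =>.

S => jSj => jxSxj => jxcScxj => jxccSccxj => jxccjSjccxj => jxccjjjccxj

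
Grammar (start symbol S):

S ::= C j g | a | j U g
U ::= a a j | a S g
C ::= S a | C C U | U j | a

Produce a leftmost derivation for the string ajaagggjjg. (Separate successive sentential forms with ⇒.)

S ⇒ Cjg   [S ::= C j g]
Cjg ⇒ Ujjg   [C ::= U j]
Ujjg ⇒ aSgjjg   [U ::= a S g]
aSgjjg ⇒ ajUggjjg   [S ::= j U g]
ajUggjjg ⇒ ajaSgggjjg   [U ::= a S g]
ajaSgggjjg ⇒ ajaagggjjg   [S ::= a]

S ⇒ Cjg ⇒ Ujjg ⇒ aSgjjg ⇒ ajUggjjg ⇒ ajaSgggjjg ⇒ ajaagggjjg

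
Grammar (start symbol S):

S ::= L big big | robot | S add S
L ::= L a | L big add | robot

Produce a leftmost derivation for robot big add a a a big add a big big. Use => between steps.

S => L big big   [S ::= L big big]
L big big => L a big big   [L ::= L a]
L a big big => L big add a big big   [L ::= L big add]
L big add a big big => L a big add a big big   [L ::= L a]
L a big add a big big => L a a big add a big big   [L ::= L a]
L a a big add a big big => L a a a big add a big big   [L ::= L a]
L a a a big add a big big => L big add a a a big add a big big   [L ::= L big add]
L big add a a a big add a big big => robot big add a a a big add a big big   [L ::= robot]

S => L big big => L a big big => L big add a big big => L a big add a big big => L a a big add a big big => L a a a big add a big big => L big add a a a big add a big big => robot big add a a a big add a big big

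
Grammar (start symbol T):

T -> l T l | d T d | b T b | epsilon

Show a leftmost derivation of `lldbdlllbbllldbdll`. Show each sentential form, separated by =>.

T => lTl   [T -> l T l]
lTl => llTll   [T -> l T l]
llTll => lldTdll   [T -> d T d]
lldTdll => lldbTbdll   [T -> b T b]
lldbTbdll => lldbdTdbdll   [T -> d T d]
lldbdTdbdll => lldbdlTldbdll   [T -> l T l]
lldbdlTldbdll => lldbdllTlldbdll   [T -> l T l]
lldbdllTlldbdll => lldbdlllTllldbdll   [T -> l T l]
lldbdlllTllldbdll => lldbdlllbTbllldbdll   [T -> b T b]
lldbdlllbTbllldbdll => lldbdlllbbllldbdll   [T -> epsilon]

T => lTl => llTll => lldTdll => lldbTbdll => lldbdTdbdll => lldbdlTldbdll => lldbdllTlldbdll => lldbdlllTllldbdll => lldbdlllbTbllldbdll => lldbdlllbbllldbdll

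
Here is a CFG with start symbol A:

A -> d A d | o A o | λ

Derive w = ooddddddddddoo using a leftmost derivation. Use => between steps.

A => oAo => ooAoo => oodAdoo => ooddAddoo => oodddAdddoo => ooddddAddddoo => oodddddAdddddoo => ooddddddddddoo

A => oAo   [A -> o A o]
oAo => ooAoo   [A -> o A o]
ooAoo => oodAdoo   [A -> d A d]
oodAdoo => ooddAddoo   [A -> d A d]
ooddAddoo => oodddAdddoo   [A -> d A d]
oodddAdddoo => ooddddAddddoo   [A -> d A d]
ooddddAddddoo => oodddddAdddddoo   [A -> d A d]
oodddddAdddddoo => ooddddddddddoo   [A -> λ]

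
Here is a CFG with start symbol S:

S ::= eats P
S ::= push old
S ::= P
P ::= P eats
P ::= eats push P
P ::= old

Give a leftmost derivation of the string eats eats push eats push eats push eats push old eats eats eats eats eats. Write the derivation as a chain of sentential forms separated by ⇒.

S ⇒ eats P   [S ::= eats P]
eats P ⇒ eats P eats   [P ::= P eats]
eats P eats ⇒ eats P eats eats   [P ::= P eats]
eats P eats eats ⇒ eats eats push P eats eats   [P ::= eats push P]
eats eats push P eats eats ⇒ eats eats push P eats eats eats   [P ::= P eats]
eats eats push P eats eats eats ⇒ eats eats push eats push P eats eats eats   [P ::= eats push P]
eats eats push eats push P eats eats eats ⇒ eats eats push eats push eats push P eats eats eats   [P ::= eats push P]
eats eats push eats push eats push P eats eats eats ⇒ eats eats push eats push eats push P eats eats eats eats   [P ::= P eats]
eats eats push eats push eats push P eats eats eats eats ⇒ eats eats push eats push eats push P eats eats eats eats eats   [P ::= P eats]
eats eats push eats push eats push P eats eats eats eats eats ⇒ eats eats push eats push eats push eats push P eats eats eats eats eats   [P ::= eats push P]
eats eats push eats push eats push eats push P eats eats eats eats eats ⇒ eats eats push eats push eats push eats push old eats eats eats eats eats   [P ::= old]

S ⇒ eats P ⇒ eats P eats ⇒ eats P eats eats ⇒ eats eats push P eats eats ⇒ eats eats push P eats eats eats ⇒ eats eats push eats push P eats eats eats ⇒ eats eats push eats push eats push P eats eats eats ⇒ eats eats push eats push eats push P eats eats eats eats ⇒ eats eats push eats push eats push P eats eats eats eats eats ⇒ eats eats push eats push eats push eats push P eats eats eats eats eats ⇒ eats eats push eats push eats push eats push old eats eats eats eats eats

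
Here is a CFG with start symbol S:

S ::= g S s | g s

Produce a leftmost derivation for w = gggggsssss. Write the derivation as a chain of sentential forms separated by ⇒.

S ⇒ gSs ⇒ ggSss ⇒ gggSsss ⇒ ggggSssss ⇒ gggggsssss

S ⇒ gSs   [S ::= g S s]
gSs ⇒ ggSss   [S ::= g S s]
ggSss ⇒ gggSsss   [S ::= g S s]
gggSsss ⇒ ggggSssss   [S ::= g S s]
ggggSssss ⇒ gggggsssss   [S ::= g s]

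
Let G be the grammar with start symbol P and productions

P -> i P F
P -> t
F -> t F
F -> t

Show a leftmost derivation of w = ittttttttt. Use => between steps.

P => iPF => itF => ittF => itttF => ittttF => itttttF => ittttttF => itttttttF => ittttttttF => ittttttttt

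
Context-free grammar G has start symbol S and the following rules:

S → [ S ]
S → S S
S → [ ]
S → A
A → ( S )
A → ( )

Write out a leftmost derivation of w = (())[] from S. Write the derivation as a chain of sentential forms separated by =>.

S=>SS=>AS=>(S)S=>(A)S=>(())S=>(())[]

S => SS   [S → S S]
SS => AS   [S → A]
AS => (S)S   [A → ( S )]
(S)S => (A)S   [S → A]
(A)S => (())S   [A → ( )]
(())S => (())[]   [S → [ ]]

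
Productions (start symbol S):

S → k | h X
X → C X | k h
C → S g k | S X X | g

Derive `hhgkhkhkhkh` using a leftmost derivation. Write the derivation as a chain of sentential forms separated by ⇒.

S ⇒ hX ⇒ hCX ⇒ hSXXX ⇒ hhXXXX ⇒ hhCXXXX ⇒ hhgXXXX ⇒ hhgkhXXX ⇒ hhgkhkhXX ⇒ hhgkhkhkhX ⇒ hhgkhkhkhkh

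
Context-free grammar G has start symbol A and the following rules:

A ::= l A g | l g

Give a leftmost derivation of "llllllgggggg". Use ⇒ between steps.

A ⇒ lAg   [A ::= l A g]
lAg ⇒ llAgg   [A ::= l A g]
llAgg ⇒ lllAggg   [A ::= l A g]
lllAggg ⇒ llllAgggg   [A ::= l A g]
llllAgggg ⇒ lllllAggggg   [A ::= l A g]
lllllAggggg ⇒ llllllgggggg   [A ::= l g]

A ⇒ lAg ⇒ llAgg ⇒ lllAggg ⇒ llllAgggg ⇒ lllllAggggg ⇒ llllllgggggg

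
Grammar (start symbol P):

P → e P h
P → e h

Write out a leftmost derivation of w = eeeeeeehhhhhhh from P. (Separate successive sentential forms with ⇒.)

P⇒ePh⇒eePhh⇒eeePhhh⇒eeeePhhhh⇒eeeeePhhhhh⇒eeeeeePhhhhhh⇒eeeeeeehhhhhhh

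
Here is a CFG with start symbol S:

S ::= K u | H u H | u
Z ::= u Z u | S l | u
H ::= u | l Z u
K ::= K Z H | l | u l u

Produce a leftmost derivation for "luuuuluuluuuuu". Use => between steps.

S => HuH   [S ::= H u H]
HuH => lZuuH   [H ::= l Z u]
lZuuH => luZuuuH   [Z ::= u Z u]
luZuuuH => luuZuuuuH   [Z ::= u Z u]
luuZuuuuH => luuSluuuuH   [Z ::= S l]
luuSluuuuH => luuHuHluuuuH   [S ::= H u H]
luuHuHluuuuH => luuuuHluuuuH   [H ::= u]
luuuuHluuuuH => luuuulZuluuuuH   [H ::= l Z u]
luuuulZuluuuuH => luuuuluuluuuuH   [Z ::= u]
luuuuluuluuuuH => luuuuluuluuuuu   [H ::= u]

S=>HuH=>lZuuH=>luZuuuH=>luuZuuuuH=>luuSluuuuH=>luuHuHluuuuH=>luuuuHluuuuH=>luuuulZuluuuuH=>luuuuluuluuuuH=>luuuuluuluuuuu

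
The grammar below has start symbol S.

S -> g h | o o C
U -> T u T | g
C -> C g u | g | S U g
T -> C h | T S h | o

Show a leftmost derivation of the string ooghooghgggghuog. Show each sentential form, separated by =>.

S => ooC => ooSUg => ooghUg => ooghTuTg => ooghChuTg => ooghSUghuTg => ooghooCUghuTg => ooghooSUgUghuTg => ooghooghUgUghuTg => ooghooghggUghuTg => ooghooghgggghuTg => ooghooghgggghuog

S => ooC   [S -> o o C]
ooC => ooSUg   [C -> S U g]
ooSUg => ooghUg   [S -> g h]
ooghUg => ooghTuTg   [U -> T u T]
ooghTuTg => ooghChuTg   [T -> C h]
ooghChuTg => ooghSUghuTg   [C -> S U g]
ooghSUghuTg => ooghooCUghuTg   [S -> o o C]
ooghooCUghuTg => ooghooSUgUghuTg   [C -> S U g]
ooghooSUgUghuTg => ooghooghUgUghuTg   [S -> g h]
ooghooghUgUghuTg => ooghooghggUghuTg   [U -> g]
ooghooghggUghuTg => ooghooghgggghuTg   [U -> g]
ooghooghgggghuTg => ooghooghgggghuog   [T -> o]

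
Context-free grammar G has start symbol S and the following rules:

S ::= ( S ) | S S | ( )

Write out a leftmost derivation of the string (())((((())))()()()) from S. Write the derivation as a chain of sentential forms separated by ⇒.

S ⇒ SS ⇒ (S)S ⇒ (())S ⇒ (())(S) ⇒ (())(SS) ⇒ (())(SSS) ⇒ (())(SSSS) ⇒ (())((S)SSS) ⇒ (())(((S))SSS) ⇒ (())((((S)))SSS) ⇒ (())((((())))SSS) ⇒ (())((((())))()SS) ⇒ (())((((())))()()S) ⇒ (())((((())))()()())

S ⇒ SS   [S ::= S S]
SS ⇒ (S)S   [S ::= ( S )]
(S)S ⇒ (())S   [S ::= ( )]
(())S ⇒ (())(S)   [S ::= ( S )]
(())(S) ⇒ (())(SS)   [S ::= S S]
(())(SS) ⇒ (())(SSS)   [S ::= S S]
(())(SSS) ⇒ (())(SSSS)   [S ::= S S]
(())(SSSS) ⇒ (())((S)SSS)   [S ::= ( S )]
(())((S)SSS) ⇒ (())(((S))SSS)   [S ::= ( S )]
(())(((S))SSS) ⇒ (())((((S)))SSS)   [S ::= ( S )]
(())((((S)))SSS) ⇒ (())((((())))SSS)   [S ::= ( )]
(())((((())))SSS) ⇒ (())((((())))()SS)   [S ::= ( )]
(())((((())))()SS) ⇒ (())((((())))()()S)   [S ::= ( )]
(())((((())))()()S) ⇒ (())((((())))()()())   [S ::= ( )]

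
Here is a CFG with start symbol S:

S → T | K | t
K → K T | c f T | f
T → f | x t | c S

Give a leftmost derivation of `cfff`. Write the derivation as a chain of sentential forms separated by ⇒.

S ⇒ K   [S → K]
K ⇒ KT   [K → K T]
KT ⇒ cfTT   [K → c f T]
cfTT ⇒ cffT   [T → f]
cffT ⇒ cfff   [T → f]

S⇒K⇒KT⇒cfTT⇒cffT⇒cfff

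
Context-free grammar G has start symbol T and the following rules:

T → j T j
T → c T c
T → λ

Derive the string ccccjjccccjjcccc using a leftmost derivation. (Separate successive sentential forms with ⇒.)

T ⇒ cTc   [T → c T c]
cTc ⇒ ccTcc   [T → c T c]
ccTcc ⇒ cccTccc   [T → c T c]
cccTccc ⇒ ccccTcccc   [T → c T c]
ccccTcccc ⇒ ccccjTjcccc   [T → j T j]
ccccjTjcccc ⇒ ccccjjTjjcccc   [T → j T j]
ccccjjTjjcccc ⇒ ccccjjcTcjjcccc   [T → c T c]
ccccjjcTcjjcccc ⇒ ccccjjccTccjjcccc   [T → c T c]
ccccjjccTccjjcccc ⇒ ccccjjccccjjcccc   [T → λ]

T ⇒ cTc ⇒ ccTcc ⇒ cccTccc ⇒ ccccTcccc ⇒ ccccjTjcccc ⇒ ccccjjTjjcccc ⇒ ccccjjcTcjjcccc ⇒ ccccjjccTccjjcccc ⇒ ccccjjccccjjcccc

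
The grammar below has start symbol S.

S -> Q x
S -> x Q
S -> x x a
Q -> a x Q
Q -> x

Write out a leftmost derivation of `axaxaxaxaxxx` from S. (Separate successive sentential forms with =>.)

S => Qx => axQx => axaxQx => axaxaxQx => axaxaxaxQx => axaxaxaxaxQx => axaxaxaxaxxx

S => Qx   [S -> Q x]
Qx => axQx   [Q -> a x Q]
axQx => axaxQx   [Q -> a x Q]
axaxQx => axaxaxQx   [Q -> a x Q]
axaxaxQx => axaxaxaxQx   [Q -> a x Q]
axaxaxaxQx => axaxaxaxaxQx   [Q -> a x Q]
axaxaxaxaxQx => axaxaxaxaxxx   [Q -> x]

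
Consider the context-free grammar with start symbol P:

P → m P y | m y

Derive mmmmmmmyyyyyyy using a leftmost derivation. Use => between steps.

P => mPy   [P → m P y]
mPy => mmPyy   [P → m P y]
mmPyy => mmmPyyy   [P → m P y]
mmmPyyy => mmmmPyyyy   [P → m P y]
mmmmPyyyy => mmmmmPyyyyy   [P → m P y]
mmmmmPyyyyy => mmmmmmPyyyyyy   [P → m P y]
mmmmmmPyyyyyy => mmmmmmmyyyyyyy   [P → m y]

P => mPy => mmPyy => mmmPyyy => mmmmPyyyy => mmmmmPyyyyy => mmmmmmPyyyyyy => mmmmmmmyyyyyyy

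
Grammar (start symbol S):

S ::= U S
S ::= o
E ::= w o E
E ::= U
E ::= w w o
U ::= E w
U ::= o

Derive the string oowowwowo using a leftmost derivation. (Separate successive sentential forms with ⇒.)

S⇒US⇒oS⇒oUS⇒ooS⇒ooUS⇒ooEwS⇒oowoEwS⇒oowowwowS⇒oowowwowo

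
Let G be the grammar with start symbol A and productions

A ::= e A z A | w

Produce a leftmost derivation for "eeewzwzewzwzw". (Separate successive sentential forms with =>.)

A=>eAzA=>eeAzAzA=>eeeAzAzAzA=>eeewzAzAzA=>eeewzwzAzA=>eeewzwzeAzAzA=>eeewzwzewzAzA=>eeewzwzewzwzA=>eeewzwzewzwzw

A => eAzA   [A ::= e A z A]
eAzA => eeAzAzA   [A ::= e A z A]
eeAzAzA => eeeAzAzAzA   [A ::= e A z A]
eeeAzAzAzA => eeewzAzAzA   [A ::= w]
eeewzAzAzA => eeewzwzAzA   [A ::= w]
eeewzwzAzA => eeewzwzeAzAzA   [A ::= e A z A]
eeewzwzeAzAzA => eeewzwzewzAzA   [A ::= w]
eeewzwzewzAzA => eeewzwzewzwzA   [A ::= w]
eeewzwzewzwzA => eeewzwzewzwzw   [A ::= w]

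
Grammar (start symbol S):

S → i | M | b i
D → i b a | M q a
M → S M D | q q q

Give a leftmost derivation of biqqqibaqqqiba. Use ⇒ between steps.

S⇒M⇒SMD⇒MMD⇒SMDMD⇒biMDMD⇒biqqqDMD⇒biqqqibaMD⇒biqqqibaqqqD⇒biqqqibaqqqiba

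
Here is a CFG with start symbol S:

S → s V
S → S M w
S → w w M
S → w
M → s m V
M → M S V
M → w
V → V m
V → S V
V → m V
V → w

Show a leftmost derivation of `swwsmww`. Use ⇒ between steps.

S ⇒ sV ⇒ sSV ⇒ swwMV ⇒ swwsmVV ⇒ swwsmwV ⇒ swwsmww

S ⇒ sV   [S → s V]
sV ⇒ sSV   [V → S V]
sSV ⇒ swwMV   [S → w w M]
swwMV ⇒ swwsmVV   [M → s m V]
swwsmVV ⇒ swwsmwV   [V → w]
swwsmwV ⇒ swwsmww   [V → w]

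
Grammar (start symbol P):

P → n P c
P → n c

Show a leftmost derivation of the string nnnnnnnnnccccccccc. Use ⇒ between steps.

P ⇒ nPc ⇒ nnPcc ⇒ nnnPccc ⇒ nnnnPcccc ⇒ nnnnnPccccc ⇒ nnnnnnPcccccc ⇒ nnnnnnnPccccccc ⇒ nnnnnnnnPcccccccc ⇒ nnnnnnnnnccccccccc

P ⇒ nPc   [P → n P c]
nPc ⇒ nnPcc   [P → n P c]
nnPcc ⇒ nnnPccc   [P → n P c]
nnnPccc ⇒ nnnnPcccc   [P → n P c]
nnnnPcccc ⇒ nnnnnPccccc   [P → n P c]
nnnnnPccccc ⇒ nnnnnnPcccccc   [P → n P c]
nnnnnnPcccccc ⇒ nnnnnnnPccccccc   [P → n P c]
nnnnnnnPccccccc ⇒ nnnnnnnnPcccccccc   [P → n P c]
nnnnnnnnPcccccccc ⇒ nnnnnnnnnccccccccc   [P → n c]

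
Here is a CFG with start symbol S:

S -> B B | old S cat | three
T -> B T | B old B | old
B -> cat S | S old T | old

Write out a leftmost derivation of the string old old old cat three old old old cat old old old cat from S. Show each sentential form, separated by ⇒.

S ⇒ old S cat   [S -> old S cat]
old S cat ⇒ old B B cat   [S -> B B]
old B B cat ⇒ old S old T B cat   [B -> S old T]
old S old T B cat ⇒ old old S cat old T B cat   [S -> old S cat]
old old S cat old T B cat ⇒ old old B B cat old T B cat   [S -> B B]
old old B B cat old T B cat ⇒ old old S old T B cat old T B cat   [B -> S old T]
old old S old T B cat old T B cat ⇒ old old B B old T B cat old T B cat   [S -> B B]
old old B B old T B cat old T B cat ⇒ old old old B old T B cat old T B cat   [B -> old]
old old old B old T B cat old T B cat ⇒ old old old cat S old T B cat old T B cat   [B -> cat S]
old old old cat S old T B cat old T B cat ⇒ old old old cat three old T B cat old T B cat   [S -> three]
old old old cat three old T B cat old T B cat ⇒ old old old cat three old old B cat old T B cat   [T -> old]
old old old cat three old old B cat old T B cat ⇒ old old old cat three old old old cat old T B cat   [B -> old]
old old old cat three old old old cat old T B cat ⇒ old old old cat three old old old cat old old B cat   [T -> old]
old old old cat three old old old cat old old B cat ⇒ old old old cat three old old old cat old old old cat   [B -> old]

S ⇒ old S cat ⇒ old B B cat ⇒ old S old T B cat ⇒ old old S cat old T B cat ⇒ old old B B cat old T B cat ⇒ old old S old T B cat old T B cat ⇒ old old B B old T B cat old T B cat ⇒ old old old B old T B cat old T B cat ⇒ old old old cat S old T B cat old T B cat ⇒ old old old cat three old T B cat old T B cat ⇒ old old old cat three old old B cat old T B cat ⇒ old old old cat three old old old cat old T B cat ⇒ old old old cat three old old old cat old old B cat ⇒ old old old cat three old old old cat old old old cat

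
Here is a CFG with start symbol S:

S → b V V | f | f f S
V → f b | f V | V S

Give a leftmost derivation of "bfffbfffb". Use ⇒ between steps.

S ⇒ bVV ⇒ bfVV ⇒ bfVSV ⇒ bfVSSV ⇒ bffVSSV ⇒ bfffbSSV ⇒ bfffbfSV ⇒ bfffbffV ⇒ bfffbfffb

S ⇒ bVV   [S → b V V]
bVV ⇒ bfVV   [V → f V]
bfVV ⇒ bfVSV   [V → V S]
bfVSV ⇒ bfVSSV   [V → V S]
bfVSSV ⇒ bffVSSV   [V → f V]
bffVSSV ⇒ bfffbSSV   [V → f b]
bfffbSSV ⇒ bfffbfSV   [S → f]
bfffbfSV ⇒ bfffbffV   [S → f]
bfffbffV ⇒ bfffbfffb   [V → f b]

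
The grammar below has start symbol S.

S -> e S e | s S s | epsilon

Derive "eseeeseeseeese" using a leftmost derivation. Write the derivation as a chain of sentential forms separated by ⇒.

S⇒eSe⇒esSse⇒eseSese⇒eseeSeese⇒eseeeSeeese⇒eseeesSseeese⇒eseeeseSeseeese⇒eseeeseeseeese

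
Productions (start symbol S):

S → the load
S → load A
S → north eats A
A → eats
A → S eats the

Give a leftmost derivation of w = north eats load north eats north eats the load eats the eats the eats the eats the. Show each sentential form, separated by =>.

S => north eats A   [S → north eats A]
north eats A => north eats S eats the   [A → S eats the]
north eats S eats the => north eats load A eats the   [S → load A]
north eats load A eats the => north eats load S eats the eats the   [A → S eats the]
north eats load S eats the eats the => north eats load north eats A eats the eats the   [S → north eats A]
north eats load north eats A eats the eats the => north eats load north eats S eats the eats the eats the   [A → S eats the]
north eats load north eats S eats the eats the eats the => north eats load north eats north eats A eats the eats the eats the   [S → north eats A]
north eats load north eats north eats A eats the eats the eats the => north eats load north eats north eats S eats the eats the eats the eats the   [A → S eats the]
north eats load north eats north eats S eats the eats the eats the eats the => north eats load north eats north eats the load eats the eats the eats the eats the   [S → the load]

S => north eats A => north eats S eats the => north eats load A eats the => north eats load S eats the eats the => north eats load north eats A eats the eats the => north eats load north eats S eats the eats the eats the => north eats load north eats north eats A eats the eats the eats the => north eats load north eats north eats S eats the eats the eats the eats the => north eats load north eats north eats the load eats the eats the eats the eats the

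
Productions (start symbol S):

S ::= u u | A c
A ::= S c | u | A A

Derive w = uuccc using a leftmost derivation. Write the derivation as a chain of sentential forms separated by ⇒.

S ⇒ Ac   [S ::= A c]
Ac ⇒ Scc   [A ::= S c]
Scc ⇒ Accc   [S ::= A c]
Accc ⇒ AAccc   [A ::= A A]
AAccc ⇒ uAccc   [A ::= u]
uAccc ⇒ uuccc   [A ::= u]

S ⇒ Ac ⇒ Scc ⇒ Accc ⇒ AAccc ⇒ uAccc ⇒ uuccc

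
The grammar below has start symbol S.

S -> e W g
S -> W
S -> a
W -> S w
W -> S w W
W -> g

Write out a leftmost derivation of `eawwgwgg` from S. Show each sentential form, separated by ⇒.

S ⇒ eWg   [S -> e W g]
eWg ⇒ eSwWg   [W -> S w W]
eSwWg ⇒ eWwWg   [S -> W]
eWwWg ⇒ eSwWwWg   [W -> S w W]
eSwWwWg ⇒ eWwWwWg   [S -> W]
eWwWwWg ⇒ eSwwWwWg   [W -> S w]
eSwwWwWg ⇒ eawwWwWg   [S -> a]
eawwWwWg ⇒ eawwgwWg   [W -> g]
eawwgwWg ⇒ eawwgwgg   [W -> g]

S⇒eWg⇒eSwWg⇒eWwWg⇒eSwWwWg⇒eWwWwWg⇒eSwwWwWg⇒eawwWwWg⇒eawwgwWg⇒eawwgwgg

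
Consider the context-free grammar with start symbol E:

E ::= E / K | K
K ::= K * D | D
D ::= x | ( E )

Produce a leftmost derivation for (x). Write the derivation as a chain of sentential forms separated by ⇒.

E⇒K⇒D⇒(E)⇒(K)⇒(D)⇒(x)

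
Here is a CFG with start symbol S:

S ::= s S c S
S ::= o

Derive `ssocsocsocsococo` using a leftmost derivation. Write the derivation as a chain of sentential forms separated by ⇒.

S ⇒ sScS ⇒ ssScScS ⇒ ssocScS ⇒ ssocsScScS ⇒ ssocsocScS ⇒ ssocsocsScScS ⇒ ssocsocsocScS ⇒ ssocsocsocsScScS ⇒ ssocsocsocsocScS ⇒ ssocsocsocsococS ⇒ ssocsocsocsococo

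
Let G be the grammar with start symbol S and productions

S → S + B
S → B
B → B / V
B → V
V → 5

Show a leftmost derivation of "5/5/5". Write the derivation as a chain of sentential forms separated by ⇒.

S ⇒ B ⇒ B/V ⇒ B/V/V ⇒ V/V/V ⇒ 5/V/V ⇒ 5/5/V ⇒ 5/5/5

S ⇒ B   [S → B]
B ⇒ B/V   [B → B / V]
B/V ⇒ B/V/V   [B → B / V]
B/V/V ⇒ V/V/V   [B → V]
V/V/V ⇒ 5/V/V   [V → 5]
5/V/V ⇒ 5/5/V   [V → 5]
5/5/V ⇒ 5/5/5   [V → 5]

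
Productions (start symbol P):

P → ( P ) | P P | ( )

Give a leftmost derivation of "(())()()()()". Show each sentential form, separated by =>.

P => PP => PPP => PPPP => PPPPP => (P)PPPP => (())PPPP => (())()PPP => (())()()PP => (())()()()P => (())()()()()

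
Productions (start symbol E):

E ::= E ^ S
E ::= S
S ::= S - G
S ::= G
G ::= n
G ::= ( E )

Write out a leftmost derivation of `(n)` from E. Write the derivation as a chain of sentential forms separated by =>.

E => S   [E ::= S]
S => G   [S ::= G]
G => (E)   [G ::= ( E )]
(E) => (S)   [E ::= S]
(S) => (G)   [S ::= G]
(G) => (n)   [G ::= n]

E => S => G => (E) => (S) => (G) => (n)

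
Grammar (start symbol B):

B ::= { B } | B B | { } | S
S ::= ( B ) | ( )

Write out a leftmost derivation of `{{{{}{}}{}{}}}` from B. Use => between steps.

B => {B} => {{B}} => {{BB}} => {{BBB}} => {{{B}BB}} => {{{BB}BB}} => {{{{}B}BB}} => {{{{}{}}BB}} => {{{{}{}}{}B}} => {{{{}{}}{}{}}}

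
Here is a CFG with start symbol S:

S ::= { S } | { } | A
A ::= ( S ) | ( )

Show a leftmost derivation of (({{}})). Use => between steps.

S => A => (S) => (A) => ((S)) => (({S})) => (({{}}))

S => A   [S ::= A]
A => (S)   [A ::= ( S )]
(S) => (A)   [S ::= A]
(A) => ((S))   [A ::= ( S )]
((S)) => (({S}))   [S ::= { S }]
(({S})) => (({{}}))   [S ::= { }]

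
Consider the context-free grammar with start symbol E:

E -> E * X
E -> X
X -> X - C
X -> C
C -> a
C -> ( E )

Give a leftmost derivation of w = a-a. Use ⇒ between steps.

E ⇒ X ⇒ X-C ⇒ C-C ⇒ a-C ⇒ a-a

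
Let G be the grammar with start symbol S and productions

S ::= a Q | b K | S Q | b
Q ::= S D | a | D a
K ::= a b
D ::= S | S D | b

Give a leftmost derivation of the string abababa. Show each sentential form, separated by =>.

S => aQ => aSD => aSQD => abKQD => ababQD => ababaD => ababaS => ababaSQ => abababQ => abababa

S => aQ   [S ::= a Q]
aQ => aSD   [Q ::= S D]
aSD => aSQD   [S ::= S Q]
aSQD => abKQD   [S ::= b K]
abKQD => ababQD   [K ::= a b]
ababQD => ababaD   [Q ::= a]
ababaD => ababaS   [D ::= S]
ababaS => ababaSQ   [S ::= S Q]
ababaSQ => abababQ   [S ::= b]
abababQ => abababa   [Q ::= a]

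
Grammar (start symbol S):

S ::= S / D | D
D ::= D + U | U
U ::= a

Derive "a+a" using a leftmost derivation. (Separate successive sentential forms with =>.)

S => D => D+U => U+U => a+U => a+a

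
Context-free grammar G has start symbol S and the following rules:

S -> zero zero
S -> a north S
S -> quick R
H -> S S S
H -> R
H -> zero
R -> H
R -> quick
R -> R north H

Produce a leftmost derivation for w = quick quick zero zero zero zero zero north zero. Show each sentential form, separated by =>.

S => quick R   [S -> quick R]
quick R => quick R north H   [R -> R north H]
quick R north H => quick H north H   [R -> H]
quick H north H => quick S S S north H   [H -> S S S]
quick S S S north H => quick quick R S S north H   [S -> quick R]
quick quick R S S north H => quick quick H S S north H   [R -> H]
quick quick H S S north H => quick quick zero S S north H   [H -> zero]
quick quick zero S S north H => quick quick zero zero zero S north H   [S -> zero zero]
quick quick zero zero zero S north H => quick quick zero zero zero zero zero north H   [S -> zero zero]
quick quick zero zero zero zero zero north H => quick quick zero zero zero zero zero north zero   [H -> zero]

S => quick R => quick R north H => quick H north H => quick S S S north H => quick quick R S S north H => quick quick H S S north H => quick quick zero S S north H => quick quick zero zero zero S north H => quick quick zero zero zero zero zero north H => quick quick zero zero zero zero zero north zero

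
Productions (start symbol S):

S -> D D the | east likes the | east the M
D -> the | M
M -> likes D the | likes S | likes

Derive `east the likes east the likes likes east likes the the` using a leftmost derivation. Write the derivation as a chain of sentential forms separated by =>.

S => east the M => east the likes S => east the likes east the M => east the likes east the likes D the => east the likes east the likes M the => east the likes east the likes likes S the => east the likes east the likes likes east likes the the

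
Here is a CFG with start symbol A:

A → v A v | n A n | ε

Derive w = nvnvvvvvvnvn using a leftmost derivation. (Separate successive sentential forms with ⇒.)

A ⇒ nAn ⇒ nvAvn ⇒ nvnAnvn ⇒ nvnvAvnvn ⇒ nvnvvAvvnvn ⇒ nvnvvvAvvvnvn ⇒ nvnvvvvvvnvn

A ⇒ nAn   [A → n A n]
nAn ⇒ nvAvn   [A → v A v]
nvAvn ⇒ nvnAnvn   [A → n A n]
nvnAnvn ⇒ nvnvAvnvn   [A → v A v]
nvnvAvnvn ⇒ nvnvvAvvnvn   [A → v A v]
nvnvvAvvnvn ⇒ nvnvvvAvvvnvn   [A → v A v]
nvnvvvAvvvnvn ⇒ nvnvvvvvvnvn   [A → ε]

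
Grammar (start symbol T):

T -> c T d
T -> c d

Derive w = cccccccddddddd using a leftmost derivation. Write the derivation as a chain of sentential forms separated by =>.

T => cTd   [T -> c T d]
cTd => ccTdd   [T -> c T d]
ccTdd => cccTddd   [T -> c T d]
cccTddd => ccccTdddd   [T -> c T d]
ccccTdddd => cccccTddddd   [T -> c T d]
cccccTddddd => ccccccTdddddd   [T -> c T d]
ccccccTdddddd => cccccccddddddd   [T -> c d]

T => cTd => ccTdd => cccTddd => ccccTdddd => cccccTddddd => ccccccTdddddd => cccccccddddddd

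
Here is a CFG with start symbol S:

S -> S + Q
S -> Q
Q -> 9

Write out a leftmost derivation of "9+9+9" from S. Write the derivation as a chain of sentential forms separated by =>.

S => S+Q => S+Q+Q => Q+Q+Q => 9+Q+Q => 9+9+Q => 9+9+9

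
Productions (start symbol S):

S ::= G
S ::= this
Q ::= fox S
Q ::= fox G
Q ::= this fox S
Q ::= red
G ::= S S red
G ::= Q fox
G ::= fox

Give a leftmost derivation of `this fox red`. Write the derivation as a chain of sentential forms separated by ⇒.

S ⇒ G ⇒ S S red ⇒ this S red ⇒ this G red ⇒ this fox red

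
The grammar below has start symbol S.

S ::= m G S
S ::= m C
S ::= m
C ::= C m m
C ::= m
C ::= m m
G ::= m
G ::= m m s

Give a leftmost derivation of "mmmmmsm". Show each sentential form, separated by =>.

S=>mGS=>mmS=>mmmGS=>mmmmmsS=>mmmmmsm

S => mGS   [S ::= m G S]
mGS => mmS   [G ::= m]
mmS => mmmGS   [S ::= m G S]
mmmGS => mmmmmsS   [G ::= m m s]
mmmmmsS => mmmmmsm   [S ::= m]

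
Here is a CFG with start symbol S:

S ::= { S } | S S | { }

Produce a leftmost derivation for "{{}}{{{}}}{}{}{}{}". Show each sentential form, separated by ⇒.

S ⇒ SS   [S ::= S S]
SS ⇒ {S}S   [S ::= { S }]
{S}S ⇒ {{}}S   [S ::= { }]
{{}}S ⇒ {{}}SS   [S ::= S S]
{{}}SS ⇒ {{}}SSS   [S ::= S S]
{{}}SSS ⇒ {{}}SSSS   [S ::= S S]
{{}}SSSS ⇒ {{}}SSSSS   [S ::= S S]
{{}}SSSSS ⇒ {{}}{S}SSSS   [S ::= { S }]
{{}}{S}SSSS ⇒ {{}}{{S}}SSSS   [S ::= { S }]
{{}}{{S}}SSSS ⇒ {{}}{{{}}}SSSS   [S ::= { }]
{{}}{{{}}}SSSS ⇒ {{}}{{{}}}{}SSS   [S ::= { }]
{{}}{{{}}}{}SSS ⇒ {{}}{{{}}}{}{}SS   [S ::= { }]
{{}}{{{}}}{}{}SS ⇒ {{}}{{{}}}{}{}{}S   [S ::= { }]
{{}}{{{}}}{}{}{}S ⇒ {{}}{{{}}}{}{}{}{}   [S ::= { }]

S⇒SS⇒{S}S⇒{{}}S⇒{{}}SS⇒{{}}SSS⇒{{}}SSSS⇒{{}}SSSSS⇒{{}}{S}SSSS⇒{{}}{{S}}SSSS⇒{{}}{{{}}}SSSS⇒{{}}{{{}}}{}SSS⇒{{}}{{{}}}{}{}SS⇒{{}}{{{}}}{}{}{}S⇒{{}}{{{}}}{}{}{}{}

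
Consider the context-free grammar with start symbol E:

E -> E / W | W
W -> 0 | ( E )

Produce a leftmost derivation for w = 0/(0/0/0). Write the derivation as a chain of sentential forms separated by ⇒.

E ⇒ E/W   [E -> E / W]
E/W ⇒ W/W   [E -> W]
W/W ⇒ 0/W   [W -> 0]
0/W ⇒ 0/(E)   [W -> ( E )]
0/(E) ⇒ 0/(E/W)   [E -> E / W]
0/(E/W) ⇒ 0/(E/W/W)   [E -> E / W]
0/(E/W/W) ⇒ 0/(W/W/W)   [E -> W]
0/(W/W/W) ⇒ 0/(0/W/W)   [W -> 0]
0/(0/W/W) ⇒ 0/(0/0/W)   [W -> 0]
0/(0/0/W) ⇒ 0/(0/0/0)   [W -> 0]

E ⇒ E/W ⇒ W/W ⇒ 0/W ⇒ 0/(E) ⇒ 0/(E/W) ⇒ 0/(E/W/W) ⇒ 0/(W/W/W) ⇒ 0/(0/W/W) ⇒ 0/(0/0/W) ⇒ 0/(0/0/0)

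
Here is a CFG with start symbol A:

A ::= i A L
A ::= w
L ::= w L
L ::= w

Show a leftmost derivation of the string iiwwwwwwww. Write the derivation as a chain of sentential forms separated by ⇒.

A ⇒ iAL   [A ::= i A L]
iAL ⇒ iiALL   [A ::= i A L]
iiALL ⇒ iiwLL   [A ::= w]
iiwLL ⇒ iiwwLL   [L ::= w L]
iiwwLL ⇒ iiwwwLL   [L ::= w L]
iiwwwLL ⇒ iiwwwwLL   [L ::= w L]
iiwwwwLL ⇒ iiwwwwwLL   [L ::= w L]
iiwwwwwLL ⇒ iiwwwwwwL   [L ::= w]
iiwwwwwwL ⇒ iiwwwwwwwL   [L ::= w L]
iiwwwwwwwL ⇒ iiwwwwwwww   [L ::= w]

A⇒iAL⇒iiALL⇒iiwLL⇒iiwwLL⇒iiwwwLL⇒iiwwwwLL⇒iiwwwwwLL⇒iiwwwwwwL⇒iiwwwwwwwL⇒iiwwwwwwww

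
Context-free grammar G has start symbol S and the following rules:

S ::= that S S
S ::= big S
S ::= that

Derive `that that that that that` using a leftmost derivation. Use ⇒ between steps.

S ⇒ that S S ⇒ that that S ⇒ that that that S S ⇒ that that that that S ⇒ that that that that that

S ⇒ that S S   [S ::= that S S]
that S S ⇒ that that S   [S ::= that]
that that S ⇒ that that that S S   [S ::= that S S]
that that that S S ⇒ that that that that S   [S ::= that]
that that that that S ⇒ that that that that that   [S ::= that]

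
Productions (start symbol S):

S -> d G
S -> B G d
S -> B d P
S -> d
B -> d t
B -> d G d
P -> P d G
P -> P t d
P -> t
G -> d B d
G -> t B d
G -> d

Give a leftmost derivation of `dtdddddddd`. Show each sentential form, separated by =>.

S => dG   [S -> d G]
dG => dtBd   [G -> t B d]
dtBd => dtdGdd   [B -> d G d]
dtdGdd => dtddBddd   [G -> d B d]
dtddBddd => dtdddGdddd   [B -> d G d]
dtdddGdddd => dtdddddddd   [G -> d]

S => dG => dtBd => dtdGdd => dtddBddd => dtdddGdddd => dtdddddddd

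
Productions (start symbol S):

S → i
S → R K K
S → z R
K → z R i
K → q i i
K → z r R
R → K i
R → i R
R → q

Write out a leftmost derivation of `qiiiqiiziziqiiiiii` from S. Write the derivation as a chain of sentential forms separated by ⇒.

S ⇒ RKK   [S → R K K]
RKK ⇒ KiKK   [R → K i]
KiKK ⇒ qiiiKK   [K → q i i]
qiiiKK ⇒ qiiiqiiK   [K → q i i]
qiiiqiiK ⇒ qiiiqiizRi   [K → z R i]
qiiiqiizRi ⇒ qiiiqiiziRi   [R → i R]
qiiiqiiziRi ⇒ qiiiqiiziKii   [R → K i]
qiiiqiiziKii ⇒ qiiiqiizizRiii   [K → z R i]
qiiiqiizizRiii ⇒ qiiiqiiziziRiii   [R → i R]
qiiiqiiziziRiii ⇒ qiiiqiiziziKiiii   [R → K i]
qiiiqiiziziKiiii ⇒ qiiiqiiziziqiiiiii   [K → q i i]

S ⇒ RKK ⇒ KiKK ⇒ qiiiKK ⇒ qiiiqiiK ⇒ qiiiqiizRi ⇒ qiiiqiiziRi ⇒ qiiiqiiziKii ⇒ qiiiqiizizRiii ⇒ qiiiqiiziziRiii ⇒ qiiiqiiziziKiiii ⇒ qiiiqiiziziqiiiiii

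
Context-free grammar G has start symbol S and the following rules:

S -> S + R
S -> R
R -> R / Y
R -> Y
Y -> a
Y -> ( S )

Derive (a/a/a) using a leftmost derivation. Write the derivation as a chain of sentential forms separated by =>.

S => R => Y => (S) => (R) => (R/Y) => (R/Y/Y) => (Y/Y/Y) => (a/Y/Y) => (a/a/Y) => (a/a/a)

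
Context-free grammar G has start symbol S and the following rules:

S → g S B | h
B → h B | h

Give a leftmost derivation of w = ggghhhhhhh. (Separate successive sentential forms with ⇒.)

S ⇒ gSB ⇒ ggSBB ⇒ gggSBBB ⇒ ggghBBB ⇒ ggghhBBB ⇒ ggghhhBBB ⇒ ggghhhhBB ⇒ ggghhhhhB ⇒ ggghhhhhhB ⇒ ggghhhhhhh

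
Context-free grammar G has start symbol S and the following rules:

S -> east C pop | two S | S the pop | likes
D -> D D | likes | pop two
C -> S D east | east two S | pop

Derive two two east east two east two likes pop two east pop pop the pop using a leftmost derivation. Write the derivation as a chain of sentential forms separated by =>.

S => S the pop   [S -> S the pop]
S the pop => two S the pop   [S -> two S]
two S the pop => two two S the pop   [S -> two S]
two two S the pop => two two east C pop the pop   [S -> east C pop]
two two east C pop the pop => two two east east two S pop the pop   [C -> east two S]
two two east east two S pop the pop => two two east east two east C pop pop the pop   [S -> east C pop]
two two east east two east C pop pop the pop => two two east east two east S D east pop pop the pop   [C -> S D east]
two two east east two east S D east pop pop the pop => two two east east two east two S D east pop pop the pop   [S -> two S]
two two east east two east two S D east pop pop the pop => two two east east two east two likes D east pop pop the pop   [S -> likes]
two two east east two east two likes D east pop pop the pop => two two east east two east two likes pop two east pop pop the pop   [D -> pop two]

S => S the pop => two S the pop => two two S the pop => two two east C pop the pop => two two east east two S pop the pop => two two east east two east C pop pop the pop => two two east east two east S D east pop pop the pop => two two east east two east two S D east pop pop the pop => two two east east two east two likes D east pop pop the pop => two two east east two east two likes pop two east pop pop the pop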